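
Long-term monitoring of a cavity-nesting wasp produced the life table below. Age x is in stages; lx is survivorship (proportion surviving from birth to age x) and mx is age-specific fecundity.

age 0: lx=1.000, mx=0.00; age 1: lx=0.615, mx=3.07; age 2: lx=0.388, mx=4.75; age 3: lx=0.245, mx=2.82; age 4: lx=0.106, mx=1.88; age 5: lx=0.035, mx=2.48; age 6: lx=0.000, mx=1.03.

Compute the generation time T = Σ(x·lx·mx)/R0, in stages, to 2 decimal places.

lx·mx: 0, 1.88805, 1.843, 0.6909, 0.19928, 0.0868, 0 → R0 = 4.70803
x·lx·mx: 0, 1.88805, 3.686, 2.0727, 0.79712, 0.434, 0 → Σ = 8.87787
T = 8.87787 / 4.70803 = 1.885687… → 1.89

1.89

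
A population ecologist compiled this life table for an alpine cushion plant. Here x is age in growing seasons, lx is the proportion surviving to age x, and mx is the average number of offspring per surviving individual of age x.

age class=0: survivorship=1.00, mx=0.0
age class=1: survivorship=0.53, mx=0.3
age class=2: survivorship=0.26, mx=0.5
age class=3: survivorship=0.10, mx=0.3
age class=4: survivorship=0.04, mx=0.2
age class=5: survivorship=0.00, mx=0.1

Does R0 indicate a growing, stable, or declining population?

R0 = Σ lx·mx = 0 + 0.159 + 0.13 + 0.03 + 0.008 + 0 = 0.327
R0 < 1, so the population is declining.

declining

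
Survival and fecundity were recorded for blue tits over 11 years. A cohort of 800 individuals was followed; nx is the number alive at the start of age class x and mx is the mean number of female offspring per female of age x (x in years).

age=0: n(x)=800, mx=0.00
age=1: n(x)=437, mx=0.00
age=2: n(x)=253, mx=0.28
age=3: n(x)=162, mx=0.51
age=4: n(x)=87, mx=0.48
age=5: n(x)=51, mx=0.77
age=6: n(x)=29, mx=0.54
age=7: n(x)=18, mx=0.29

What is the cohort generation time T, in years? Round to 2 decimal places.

3.46

lx = nx/n0 = nx/800: 1, 0.54625, 0.31625, 0.2025, 0.10875, 0.06375, 0.03625, 0.0225
lx·mx: 0, 0, 0.08855…, 0.103275, 0.0522…, 0.049088…, 0.019575…, 0.006525 → R0 = 0.319213…
x·lx·mx: 0, 0, 0.1771…, 0.309825, 0.2088…, 0.245438…, 0.11745…, 0.045675 → Σ = 1.104288…
T = 1.104288… / 0.319213… = 3.459412… → 3.46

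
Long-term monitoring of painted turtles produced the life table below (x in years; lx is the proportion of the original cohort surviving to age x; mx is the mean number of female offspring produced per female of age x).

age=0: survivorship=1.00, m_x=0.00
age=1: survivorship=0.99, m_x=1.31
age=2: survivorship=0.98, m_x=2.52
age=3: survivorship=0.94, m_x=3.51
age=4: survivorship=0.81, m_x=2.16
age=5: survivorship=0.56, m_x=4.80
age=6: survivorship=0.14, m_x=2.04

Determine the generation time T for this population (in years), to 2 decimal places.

lx·mx: 0, 1.2969, 2.4696, 3.2994, 1.7496, 2.688, 0.2856 → R0 = 11.7891
x·lx·mx: 0, 1.2969, 4.9392, 9.8982, 6.9984, 13.44, 1.7136 → Σ = 38.2863
T = 38.2863 / 11.7891 = 3.247602… → 3.25

3.25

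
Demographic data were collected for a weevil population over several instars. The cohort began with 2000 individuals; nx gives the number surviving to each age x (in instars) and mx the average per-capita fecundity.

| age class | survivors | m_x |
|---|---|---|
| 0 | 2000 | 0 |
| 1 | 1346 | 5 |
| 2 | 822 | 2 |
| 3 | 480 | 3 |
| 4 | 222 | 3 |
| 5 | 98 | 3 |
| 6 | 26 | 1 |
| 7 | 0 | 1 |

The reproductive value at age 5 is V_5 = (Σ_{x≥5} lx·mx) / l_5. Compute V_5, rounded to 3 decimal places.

lx = nx/n0 = nx/2000: 1, 0.673, 0.411, 0.24, 0.111, 0.049, 0.013, 0
lx·mx for x ≥ 5: 0.147, 0.013, 0 → sum = 0.16
V_5 = 0.16 / l_5 = 0.16 / 0.049 = 3.265306… → 3.265

3.265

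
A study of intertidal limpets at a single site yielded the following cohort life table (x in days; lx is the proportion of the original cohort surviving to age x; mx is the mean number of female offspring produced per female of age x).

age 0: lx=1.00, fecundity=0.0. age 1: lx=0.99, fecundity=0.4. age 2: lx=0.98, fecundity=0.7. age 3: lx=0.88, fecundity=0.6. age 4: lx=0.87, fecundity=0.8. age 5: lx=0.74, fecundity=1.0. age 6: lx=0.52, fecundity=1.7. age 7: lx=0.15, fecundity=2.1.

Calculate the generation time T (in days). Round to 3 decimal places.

lx·mx: 0, 0.396, 0.686, 0.528, 0.696, 0.74, 0.884, 0.315 → R0 = 4.245
x·lx·mx: 0, 0.396, 1.372, 1.584, 2.784, 3.7, 5.304, 2.205 → Σ = 17.345
T = 17.345 / 4.245 = 4.085984… → 4.086

4.086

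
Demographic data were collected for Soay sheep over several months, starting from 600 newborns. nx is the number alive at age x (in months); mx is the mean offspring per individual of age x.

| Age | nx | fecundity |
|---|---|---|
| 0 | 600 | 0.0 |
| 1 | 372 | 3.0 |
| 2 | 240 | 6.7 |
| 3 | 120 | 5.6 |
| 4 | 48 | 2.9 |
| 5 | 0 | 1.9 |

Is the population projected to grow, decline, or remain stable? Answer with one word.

growing

lx = nx/n0 = nx/600: 1, 0.62, 0.4, 0.2, 0.08, 0
R0 = Σ lx·mx = 0 + 1.86 + 2.68 + 1.12 + 0.232 + 0 = 5.892
R0 > 1, so the population is growing.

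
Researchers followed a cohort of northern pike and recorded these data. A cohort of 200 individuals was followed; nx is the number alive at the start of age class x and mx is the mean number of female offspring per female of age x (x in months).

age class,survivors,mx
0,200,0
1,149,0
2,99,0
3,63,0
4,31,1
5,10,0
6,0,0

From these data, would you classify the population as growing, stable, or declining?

declining

lx = nx/n0 = nx/200: 1, 0.745, 0.495, 0.315, 0.155, 0.05, 0
R0 = Σ lx·mx = 0 + 0 + 0 + 0 + 0.155 + 0 + 0 = 0.155
R0 < 1, so the population is declining.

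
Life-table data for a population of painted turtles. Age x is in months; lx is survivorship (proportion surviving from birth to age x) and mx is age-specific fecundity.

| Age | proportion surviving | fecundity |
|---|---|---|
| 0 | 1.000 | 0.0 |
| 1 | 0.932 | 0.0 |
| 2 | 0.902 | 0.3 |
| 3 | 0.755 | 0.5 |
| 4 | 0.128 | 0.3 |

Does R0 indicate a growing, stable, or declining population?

declining

R0 = Σ lx·mx = 0 + 0 + 0.2706 + 0.3775 + 0.0384 = 0.6865
R0 < 1, so the population is declining.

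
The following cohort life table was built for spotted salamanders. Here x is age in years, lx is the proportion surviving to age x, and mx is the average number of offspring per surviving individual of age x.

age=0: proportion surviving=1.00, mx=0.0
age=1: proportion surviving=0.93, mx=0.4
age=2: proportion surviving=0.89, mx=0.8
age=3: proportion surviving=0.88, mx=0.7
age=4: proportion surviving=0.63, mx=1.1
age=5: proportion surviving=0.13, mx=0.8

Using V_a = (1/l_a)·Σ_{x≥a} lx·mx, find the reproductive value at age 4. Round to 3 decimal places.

1.265

lx·mx for x ≥ 4: 0.693, 0.104 → sum = 0.797
V_4 = 0.797 / l_4 = 0.797 / 0.63 = 1.265079… → 1.265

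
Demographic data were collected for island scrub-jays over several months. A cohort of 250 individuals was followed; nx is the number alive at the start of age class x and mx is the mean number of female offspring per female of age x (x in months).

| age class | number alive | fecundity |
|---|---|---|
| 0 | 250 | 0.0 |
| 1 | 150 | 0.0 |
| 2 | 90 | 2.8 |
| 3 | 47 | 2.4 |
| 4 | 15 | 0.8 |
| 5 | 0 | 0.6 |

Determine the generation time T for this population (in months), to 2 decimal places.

lx = nx/n0 = nx/250: 1, 0.6, 0.36, 0.188, 0.06, 0
lx·mx: 0, 0, 1.008, 0.4512, 0.048, 0 → R0 = 1.5072
x·lx·mx: 0, 0, 2.016, 1.3536, 0.192, 0 → Σ = 3.5616
T = 3.5616 / 1.5072 = 2.363057… → 2.36

2.36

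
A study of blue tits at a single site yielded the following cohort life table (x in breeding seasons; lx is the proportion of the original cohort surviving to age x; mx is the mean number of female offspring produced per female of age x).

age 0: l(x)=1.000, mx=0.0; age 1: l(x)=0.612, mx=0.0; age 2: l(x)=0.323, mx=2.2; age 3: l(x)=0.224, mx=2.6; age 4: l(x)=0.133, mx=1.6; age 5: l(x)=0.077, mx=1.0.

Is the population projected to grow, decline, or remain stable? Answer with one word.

R0 = Σ lx·mx = 0 + 0 + 0.7106 + 0.5824 + 0.2128 + 0.077 = 1.5828
R0 > 1, so the population is growing.

growing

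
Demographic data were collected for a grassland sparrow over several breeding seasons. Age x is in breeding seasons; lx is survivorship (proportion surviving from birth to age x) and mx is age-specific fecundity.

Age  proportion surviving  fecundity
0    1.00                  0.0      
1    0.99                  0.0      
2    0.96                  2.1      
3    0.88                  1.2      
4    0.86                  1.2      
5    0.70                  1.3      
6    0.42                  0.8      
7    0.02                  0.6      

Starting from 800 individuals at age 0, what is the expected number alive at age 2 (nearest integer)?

Expected survivors = N0 · l_2 = 800 × 0.96 = 768 → 768

768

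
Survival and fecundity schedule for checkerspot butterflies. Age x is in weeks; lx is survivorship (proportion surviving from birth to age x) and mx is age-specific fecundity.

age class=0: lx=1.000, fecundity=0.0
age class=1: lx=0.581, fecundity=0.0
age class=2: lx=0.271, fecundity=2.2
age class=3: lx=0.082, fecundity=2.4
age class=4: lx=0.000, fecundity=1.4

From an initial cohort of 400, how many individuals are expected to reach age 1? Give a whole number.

Expected survivors = N0 · l_1 = 400 × 0.581 = 232.4 → 232

232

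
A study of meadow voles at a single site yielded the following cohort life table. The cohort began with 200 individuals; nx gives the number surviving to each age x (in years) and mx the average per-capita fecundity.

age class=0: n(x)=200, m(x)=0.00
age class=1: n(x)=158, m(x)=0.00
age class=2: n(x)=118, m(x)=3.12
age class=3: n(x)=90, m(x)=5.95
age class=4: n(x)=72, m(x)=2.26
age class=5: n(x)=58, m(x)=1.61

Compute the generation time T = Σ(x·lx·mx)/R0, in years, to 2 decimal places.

2.98

lx = nx/n0 = nx/200: 1, 0.79, 0.59, 0.45, 0.36, 0.29
lx·mx: 0, 0, 1.8408, 2.6775, 0.8136, 0.4669 → R0 = 5.7988
x·lx·mx: 0, 0, 3.6816, 8.0325, 3.2544, 2.3345 → Σ = 17.303
T = 17.303 / 5.7988 = 2.983893… → 2.98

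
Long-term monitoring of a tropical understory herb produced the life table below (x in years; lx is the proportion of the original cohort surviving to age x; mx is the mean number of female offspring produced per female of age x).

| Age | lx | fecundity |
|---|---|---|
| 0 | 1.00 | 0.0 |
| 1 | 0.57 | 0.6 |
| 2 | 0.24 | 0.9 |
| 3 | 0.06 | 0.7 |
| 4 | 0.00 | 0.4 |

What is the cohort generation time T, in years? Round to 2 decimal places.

lx·mx: 0, 0.342, 0.216, 0.042, 0 → R0 = 0.6
x·lx·mx: 0, 0.342, 0.432, 0.126, 0 → Σ = 0.9
T = 0.9 / 0.6 = 1.5 → 1.50

1.50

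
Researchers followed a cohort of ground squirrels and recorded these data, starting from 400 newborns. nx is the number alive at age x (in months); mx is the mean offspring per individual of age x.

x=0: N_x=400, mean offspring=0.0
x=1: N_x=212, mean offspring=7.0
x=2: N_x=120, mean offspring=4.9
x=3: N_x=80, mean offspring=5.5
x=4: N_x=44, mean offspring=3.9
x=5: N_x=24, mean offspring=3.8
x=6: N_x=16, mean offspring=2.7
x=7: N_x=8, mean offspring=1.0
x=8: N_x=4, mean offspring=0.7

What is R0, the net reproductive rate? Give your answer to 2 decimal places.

7.07

lx = nx/n0 = nx/400: 1, 0.53, 0.3, 0.2, 0.11, 0.06, 0.04, 0.02, 0.01
lx·mx by age: 0, 3.71, 1.47, 1.1, 0.429, 0.228, 0.108, 0.02, 0.007
R0 = Σ lx·mx = 7.072 → 7.07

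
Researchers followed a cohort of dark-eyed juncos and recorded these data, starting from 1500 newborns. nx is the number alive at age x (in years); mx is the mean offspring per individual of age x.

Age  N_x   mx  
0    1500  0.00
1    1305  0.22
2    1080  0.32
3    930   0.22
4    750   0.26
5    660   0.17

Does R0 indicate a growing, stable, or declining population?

lx = nx/n0 = nx/1500: 1, 0.87, 0.72, 0.62, 0.5, 0.44
R0 = Σ lx·mx = 0 + 0.1914 + 0.2304 + 0.1364 + 0.13 + 0.0748 = 0.763
R0 < 1, so the population is declining.

declining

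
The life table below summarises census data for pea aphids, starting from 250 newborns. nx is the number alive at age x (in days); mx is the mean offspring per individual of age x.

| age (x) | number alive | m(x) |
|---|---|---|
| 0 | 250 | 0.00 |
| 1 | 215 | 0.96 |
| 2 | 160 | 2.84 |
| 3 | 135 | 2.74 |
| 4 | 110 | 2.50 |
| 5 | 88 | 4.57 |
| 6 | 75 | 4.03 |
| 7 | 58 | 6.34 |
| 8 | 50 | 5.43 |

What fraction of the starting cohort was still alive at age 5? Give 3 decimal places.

0.352

l_5 = n_5/n_0 = 88/250 = 0.352 → 0.352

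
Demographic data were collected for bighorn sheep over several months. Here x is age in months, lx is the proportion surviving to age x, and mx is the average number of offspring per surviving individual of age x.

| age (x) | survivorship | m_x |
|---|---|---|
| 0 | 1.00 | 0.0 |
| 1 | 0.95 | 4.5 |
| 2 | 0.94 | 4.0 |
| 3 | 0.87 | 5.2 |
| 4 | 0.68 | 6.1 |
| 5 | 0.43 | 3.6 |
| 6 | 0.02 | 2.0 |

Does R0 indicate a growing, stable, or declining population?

growing

R0 = Σ lx·mx = 0 + 4.275 + 3.76 + 4.524 + 4.148 + 1.548 + 0.04 = 18.295
R0 > 1, so the population is growing.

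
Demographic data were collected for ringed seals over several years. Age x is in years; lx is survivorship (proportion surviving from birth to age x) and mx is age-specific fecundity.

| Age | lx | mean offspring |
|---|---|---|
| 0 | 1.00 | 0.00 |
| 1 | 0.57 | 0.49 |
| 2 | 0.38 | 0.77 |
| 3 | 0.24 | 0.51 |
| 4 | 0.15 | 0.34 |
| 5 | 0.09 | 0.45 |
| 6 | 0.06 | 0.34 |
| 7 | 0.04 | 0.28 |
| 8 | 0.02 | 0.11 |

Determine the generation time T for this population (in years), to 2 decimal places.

lx·mx: 0, 0.2793, 0.2926, 0.1224, 0.051, 0.0405, 0.0204, 0.0112, 0.0022 → R0 = 0.8196
x·lx·mx: 0, 0.2793, 0.5852, 0.3672, 0.204, 0.2025, 0.1224, 0.0784, 0.0176 → Σ = 1.8566
T = 1.8566 / 0.8196 = 2.265251… → 2.27

2.27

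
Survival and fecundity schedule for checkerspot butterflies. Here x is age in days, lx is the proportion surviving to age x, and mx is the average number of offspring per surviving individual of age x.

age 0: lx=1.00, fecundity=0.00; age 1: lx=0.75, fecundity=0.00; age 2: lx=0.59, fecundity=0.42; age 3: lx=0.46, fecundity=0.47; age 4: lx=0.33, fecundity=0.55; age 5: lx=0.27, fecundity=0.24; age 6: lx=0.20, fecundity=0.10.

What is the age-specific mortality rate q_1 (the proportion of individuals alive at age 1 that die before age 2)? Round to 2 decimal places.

q_1 = (l_1 − l_2) / l_1 = (0.75 − 0.59) / 0.75
     = 0.16 / 0.75 = 0.213333… → 0.21

0.21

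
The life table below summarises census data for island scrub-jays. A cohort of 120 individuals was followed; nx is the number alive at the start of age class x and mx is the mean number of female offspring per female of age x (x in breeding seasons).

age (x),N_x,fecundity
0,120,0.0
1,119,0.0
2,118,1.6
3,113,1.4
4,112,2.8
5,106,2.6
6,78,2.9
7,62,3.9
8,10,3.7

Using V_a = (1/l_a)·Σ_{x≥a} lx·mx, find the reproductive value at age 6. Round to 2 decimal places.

6.47

lx = nx/n0 = nx/120: 1, 0.99167…, 0.98333…, 0.94167…, 0.93333…, 0.88333…, 0.65, 0.51667…, 0.08333…
lx·mx for x ≥ 6: 1.885, 2.015…, 0.308333… → sum = 4.208333…
V_6 = 4.208333… / l_6 = 4.208333… / 0.65 = 6.474359… → 6.47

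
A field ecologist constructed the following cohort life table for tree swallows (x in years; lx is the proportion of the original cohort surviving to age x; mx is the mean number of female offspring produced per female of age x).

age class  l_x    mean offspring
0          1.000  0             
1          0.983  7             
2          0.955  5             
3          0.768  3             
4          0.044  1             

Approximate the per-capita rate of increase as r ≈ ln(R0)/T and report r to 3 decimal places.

R0 = Σ lx·mx = 0 + 6.881 + 4.775 + 2.304 + 0.044 = 14.004
Σ x·lx·mx = 23.519; T = 23.519/14.004 = 1.67945…
r ≈ ln(R0)/T = ln(14.004)/1.67945… = 1.57155… → 1.572

1.572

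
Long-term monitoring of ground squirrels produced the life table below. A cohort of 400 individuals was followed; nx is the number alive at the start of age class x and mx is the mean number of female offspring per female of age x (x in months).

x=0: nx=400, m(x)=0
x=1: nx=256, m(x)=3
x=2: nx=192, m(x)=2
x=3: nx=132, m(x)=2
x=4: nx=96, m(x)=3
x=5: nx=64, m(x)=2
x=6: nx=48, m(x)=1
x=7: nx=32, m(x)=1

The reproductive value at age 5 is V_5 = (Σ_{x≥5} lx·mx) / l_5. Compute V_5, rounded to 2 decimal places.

3.25

lx = nx/n0 = nx/400: 1, 0.64, 0.48, 0.33, 0.24, 0.16, 0.12, 0.08
lx·mx for x ≥ 5: 0.32, 0.12, 0.08 → sum = 0.52
V_5 = 0.52 / l_5 = 0.52 / 0.16 = 3.25 → 3.25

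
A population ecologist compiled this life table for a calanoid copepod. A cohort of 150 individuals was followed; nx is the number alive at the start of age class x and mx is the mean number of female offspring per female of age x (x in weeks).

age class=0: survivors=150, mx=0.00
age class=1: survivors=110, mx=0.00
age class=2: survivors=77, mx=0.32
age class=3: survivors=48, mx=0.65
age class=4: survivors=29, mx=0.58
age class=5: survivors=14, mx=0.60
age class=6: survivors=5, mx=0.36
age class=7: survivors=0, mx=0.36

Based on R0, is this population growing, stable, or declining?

lx = nx/n0 = nx/150: 1, 0.73333…, 0.51333…, 0.32, 0.19333…, 0.09333…, 0.03333…, 0
R0 = Σ lx·mx = 0 + 0 + 0.164267… + 0.208 + 0.112133… + 0.056… + 0.012… + 0 = 0.5524…
R0 < 1, so the population is declining.

declining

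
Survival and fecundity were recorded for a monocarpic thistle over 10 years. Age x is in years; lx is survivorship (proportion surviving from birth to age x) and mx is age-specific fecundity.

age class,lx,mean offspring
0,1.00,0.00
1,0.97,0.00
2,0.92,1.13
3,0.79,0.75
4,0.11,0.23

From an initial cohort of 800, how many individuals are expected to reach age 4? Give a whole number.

Expected survivors = N0 · l_4 = 800 × 0.11 = 88 → 88

88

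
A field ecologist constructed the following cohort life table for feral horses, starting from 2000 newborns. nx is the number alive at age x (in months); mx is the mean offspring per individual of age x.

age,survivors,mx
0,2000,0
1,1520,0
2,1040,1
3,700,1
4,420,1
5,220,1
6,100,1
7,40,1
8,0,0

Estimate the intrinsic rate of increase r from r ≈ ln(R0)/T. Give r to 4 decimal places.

0.0743

lx = nx/n0 = nx/2000: 1, 0.76, 0.52, 0.35, 0.21, 0.11, 0.05, 0.02, 0
R0 = Σ lx·mx = 0 + 0 + 0.52 + 0.35 + 0.21 + 0.11 + 0.05 + 0.02 + 0 = 1.26
Σ x·lx·mx = 3.92; T = 3.92/1.26 = 3.11111…
r ≈ ln(R0)/T = ln(1.26)/3.11111… = 0.074286… → 0.0743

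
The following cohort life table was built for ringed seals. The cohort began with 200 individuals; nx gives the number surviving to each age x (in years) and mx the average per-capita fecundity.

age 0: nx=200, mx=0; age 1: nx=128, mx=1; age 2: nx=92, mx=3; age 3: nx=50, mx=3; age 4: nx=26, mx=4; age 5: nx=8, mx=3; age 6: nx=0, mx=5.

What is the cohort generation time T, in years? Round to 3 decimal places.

lx = nx/n0 = nx/200: 1, 0.64, 0.46, 0.25, 0.13, 0.04, 0
lx·mx: 0, 0.64, 1.38, 0.75, 0.52, 0.12, 0 → R0 = 3.41
x·lx·mx: 0, 0.64, 2.76, 2.25, 2.08, 0.6, 0 → Σ = 8.33
T = 8.33 / 3.41 = 2.442815… → 2.443

2.443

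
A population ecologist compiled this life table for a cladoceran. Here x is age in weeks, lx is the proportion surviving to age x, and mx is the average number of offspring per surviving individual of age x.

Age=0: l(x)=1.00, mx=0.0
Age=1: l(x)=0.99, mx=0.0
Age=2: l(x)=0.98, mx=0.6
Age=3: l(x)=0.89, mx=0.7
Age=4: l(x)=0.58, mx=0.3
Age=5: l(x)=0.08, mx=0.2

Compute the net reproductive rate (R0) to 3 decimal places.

1.401

lx·mx by age: 0, 0, 0.588, 0.623, 0.174, 0.016
R0 = Σ lx·mx = 1.401 → 1.401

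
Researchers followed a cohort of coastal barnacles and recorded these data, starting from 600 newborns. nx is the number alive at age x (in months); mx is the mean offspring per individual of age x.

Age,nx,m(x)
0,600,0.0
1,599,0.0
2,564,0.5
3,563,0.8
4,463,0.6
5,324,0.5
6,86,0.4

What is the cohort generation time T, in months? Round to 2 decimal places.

3.35

lx = nx/n0 = nx/600: 1, 0.99833…, 0.94, 0.93833…, 0.77167…, 0.54, 0.14333…
lx·mx: 0, 0, 0.47, 0.750667…, 0.463…, 0.27, 0.057333… → R0 = 2.011…
x·lx·mx: 0, 0, 0.94, 2.252…, 1.852…, 1.35, 0.344… → Σ = 6.738…
T = 6.738… / 2.011… = 3.350572… → 3.35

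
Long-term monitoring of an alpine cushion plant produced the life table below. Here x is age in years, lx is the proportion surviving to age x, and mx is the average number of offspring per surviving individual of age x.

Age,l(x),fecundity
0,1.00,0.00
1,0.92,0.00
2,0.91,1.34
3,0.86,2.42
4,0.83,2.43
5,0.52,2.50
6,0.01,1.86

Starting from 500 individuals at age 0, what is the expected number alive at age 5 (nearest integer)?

Expected survivors = N0 · l_5 = 500 × 0.52 = 260 → 260

260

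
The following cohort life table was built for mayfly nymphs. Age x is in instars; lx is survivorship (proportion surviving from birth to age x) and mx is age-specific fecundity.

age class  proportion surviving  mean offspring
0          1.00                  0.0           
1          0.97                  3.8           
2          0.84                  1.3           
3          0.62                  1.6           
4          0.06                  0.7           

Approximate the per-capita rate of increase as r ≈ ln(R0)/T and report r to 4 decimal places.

1.1348

R0 = Σ lx·mx = 0 + 3.686 + 1.092 + 0.992 + 0.042 = 5.812
Σ x·lx·mx = 9.014; T = 9.014/5.812 = 1.55093…
r ≈ ln(R0)/T = ln(5.812)/1.55093… = 1.134755… → 1.1348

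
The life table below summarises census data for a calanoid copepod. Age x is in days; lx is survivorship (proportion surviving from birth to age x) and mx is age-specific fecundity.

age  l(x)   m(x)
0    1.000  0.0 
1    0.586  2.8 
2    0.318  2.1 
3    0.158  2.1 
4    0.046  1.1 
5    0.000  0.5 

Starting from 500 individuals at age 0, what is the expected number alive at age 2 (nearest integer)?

159

Expected survivors = N0 · l_2 = 500 × 0.318 = 159 → 159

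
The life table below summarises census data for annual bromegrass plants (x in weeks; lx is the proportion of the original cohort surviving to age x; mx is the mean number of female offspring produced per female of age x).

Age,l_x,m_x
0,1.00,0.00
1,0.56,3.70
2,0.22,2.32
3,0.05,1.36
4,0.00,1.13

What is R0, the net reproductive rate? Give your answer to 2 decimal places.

2.65

lx·mx by age: 0, 2.072, 0.5104, 0.068, 0
R0 = Σ lx·mx = 2.6504 → 2.65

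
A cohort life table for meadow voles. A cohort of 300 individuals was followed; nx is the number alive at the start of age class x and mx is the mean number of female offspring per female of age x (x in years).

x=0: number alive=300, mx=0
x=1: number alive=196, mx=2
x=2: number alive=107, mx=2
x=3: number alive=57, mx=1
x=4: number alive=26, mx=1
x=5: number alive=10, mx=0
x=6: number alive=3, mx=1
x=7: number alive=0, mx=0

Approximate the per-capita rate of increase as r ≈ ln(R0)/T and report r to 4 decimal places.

lx = nx/n0 = nx/300: 1, 0.65333…, 0.35667…, 0.19, 0.08667…, 0.03333…, 0.01, 0
R0 = Σ lx·mx = 0 + 1.30667… + 0.71333… + 0.19 + 0.08667… + 0 + 0.01 + 0 = 2.306667…
Σ x·lx·mx = 3.71…; T = 3.71…/2.306667… = 1.60838…
r ≈ ln(R0)/T = ln(2.306667…)/1.60838… = 0.519655… → 0.5197

0.5197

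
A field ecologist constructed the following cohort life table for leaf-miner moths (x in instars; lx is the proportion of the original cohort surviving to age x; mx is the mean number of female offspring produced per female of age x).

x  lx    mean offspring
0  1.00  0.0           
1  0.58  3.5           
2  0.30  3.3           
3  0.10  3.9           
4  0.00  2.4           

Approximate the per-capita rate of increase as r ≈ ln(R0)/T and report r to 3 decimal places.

0.808

R0 = Σ lx·mx = 0 + 2.03 + 0.99 + 0.39 + 0 = 3.41
Σ x·lx·mx = 5.18; T = 5.18/3.41 = 1.51906…
r ≈ ln(R0)/T = ln(3.41)/1.51906… = 0.80755… → 0.808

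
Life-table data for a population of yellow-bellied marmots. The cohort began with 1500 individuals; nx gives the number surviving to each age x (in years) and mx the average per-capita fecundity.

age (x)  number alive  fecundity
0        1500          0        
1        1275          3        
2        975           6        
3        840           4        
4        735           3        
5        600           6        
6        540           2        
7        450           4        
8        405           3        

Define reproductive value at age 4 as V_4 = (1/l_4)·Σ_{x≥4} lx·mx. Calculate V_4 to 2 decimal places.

13.47

lx = nx/n0 = nx/1500: 1, 0.85, 0.65, 0.56, 0.49, 0.4, 0.36, 0.3, 0.27
lx·mx for x ≥ 4: 1.47, 2.4, 0.72, 1.2, 0.81 → sum = 6.6
V_4 = 6.6 / l_4 = 6.6 / 0.49 = 13.469388… → 13.47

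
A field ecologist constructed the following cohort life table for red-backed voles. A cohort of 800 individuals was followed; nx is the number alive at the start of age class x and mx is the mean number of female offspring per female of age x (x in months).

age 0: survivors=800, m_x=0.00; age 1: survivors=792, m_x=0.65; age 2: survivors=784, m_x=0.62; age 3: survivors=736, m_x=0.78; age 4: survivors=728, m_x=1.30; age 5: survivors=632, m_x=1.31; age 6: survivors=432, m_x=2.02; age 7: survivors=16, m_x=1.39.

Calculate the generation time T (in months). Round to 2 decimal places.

3.89

lx = nx/n0 = nx/800: 1, 0.99, 0.98, 0.92, 0.91, 0.79, 0.54, 0.02
lx·mx: 0, 0.6435, 0.6076, 0.7176, 1.183, 1.0349, 1.0908, 0.0278 → R0 = 5.3052
x·lx·mx: 0, 0.6435, 1.2152, 2.1528, 4.732, 5.1745, 6.5448, 0.1946 → Σ = 20.6574
T = 20.6574 / 5.3052 = 3.893802… → 3.89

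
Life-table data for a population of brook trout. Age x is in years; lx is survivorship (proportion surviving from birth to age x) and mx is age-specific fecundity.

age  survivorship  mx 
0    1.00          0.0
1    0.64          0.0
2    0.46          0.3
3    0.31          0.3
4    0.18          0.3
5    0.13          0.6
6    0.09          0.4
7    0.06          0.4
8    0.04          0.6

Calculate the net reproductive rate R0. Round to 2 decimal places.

lx·mx by age: 0, 0, 0.138, 0.093, 0.054, 0.078, 0.036, 0.024, 0.024
R0 = Σ lx·mx = 0.447 → 0.45

0.45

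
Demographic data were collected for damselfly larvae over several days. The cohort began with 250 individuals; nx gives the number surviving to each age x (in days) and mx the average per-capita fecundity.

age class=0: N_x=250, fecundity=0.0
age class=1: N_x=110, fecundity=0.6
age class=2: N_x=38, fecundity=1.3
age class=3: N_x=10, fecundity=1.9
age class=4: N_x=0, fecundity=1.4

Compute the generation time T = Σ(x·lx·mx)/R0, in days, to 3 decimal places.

lx = nx/n0 = nx/250: 1, 0.44, 0.152, 0.04, 0
lx·mx: 0, 0.264, 0.1976, 0.076, 0 → R0 = 0.5376
x·lx·mx: 0, 0.264, 0.3952, 0.228, 0 → Σ = 0.8872
T = 0.8872 / 0.5376 = 1.650298… → 1.650

1.650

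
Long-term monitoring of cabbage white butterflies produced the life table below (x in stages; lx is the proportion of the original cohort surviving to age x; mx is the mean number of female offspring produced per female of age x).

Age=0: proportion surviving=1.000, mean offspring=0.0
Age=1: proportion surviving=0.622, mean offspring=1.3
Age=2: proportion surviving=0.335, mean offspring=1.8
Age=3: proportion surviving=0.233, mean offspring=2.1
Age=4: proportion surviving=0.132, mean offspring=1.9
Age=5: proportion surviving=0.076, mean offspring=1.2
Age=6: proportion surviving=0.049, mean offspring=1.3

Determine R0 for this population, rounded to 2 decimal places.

2.31

lx·mx by age: 0, 0.8086, 0.603, 0.4893, 0.2508, 0.0912, 0.0637
R0 = Σ lx·mx = 2.3066 → 2.31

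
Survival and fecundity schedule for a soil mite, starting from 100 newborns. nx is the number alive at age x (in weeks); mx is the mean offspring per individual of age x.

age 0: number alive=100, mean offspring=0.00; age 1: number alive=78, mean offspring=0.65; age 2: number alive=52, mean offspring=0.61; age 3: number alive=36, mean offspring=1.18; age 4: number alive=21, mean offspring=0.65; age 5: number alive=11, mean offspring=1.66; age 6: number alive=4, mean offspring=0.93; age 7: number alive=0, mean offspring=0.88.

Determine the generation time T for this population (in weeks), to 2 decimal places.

2.55

lx = nx/n0 = nx/100: 1, 0.78, 0.52, 0.36, 0.21, 0.11, 0.04, 0
lx·mx: 0, 0.507, 0.3172, 0.4248, 0.1365, 0.1826, 0.0372, 0 → R0 = 1.6053
x·lx·mx: 0, 0.507, 0.6344, 1.2744, 0.546, 0.913, 0.2232, 0 → Σ = 4.098
T = 4.098 / 1.6053 = 2.552794… → 2.55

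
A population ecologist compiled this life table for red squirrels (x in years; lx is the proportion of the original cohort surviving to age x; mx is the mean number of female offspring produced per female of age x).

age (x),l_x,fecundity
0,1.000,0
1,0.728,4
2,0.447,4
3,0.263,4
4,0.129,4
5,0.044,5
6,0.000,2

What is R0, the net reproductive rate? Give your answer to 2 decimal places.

6.49

lx·mx by age: 0, 2.912, 1.788, 1.052, 0.516, 0.22, 0
R0 = Σ lx·mx = 6.488 → 6.49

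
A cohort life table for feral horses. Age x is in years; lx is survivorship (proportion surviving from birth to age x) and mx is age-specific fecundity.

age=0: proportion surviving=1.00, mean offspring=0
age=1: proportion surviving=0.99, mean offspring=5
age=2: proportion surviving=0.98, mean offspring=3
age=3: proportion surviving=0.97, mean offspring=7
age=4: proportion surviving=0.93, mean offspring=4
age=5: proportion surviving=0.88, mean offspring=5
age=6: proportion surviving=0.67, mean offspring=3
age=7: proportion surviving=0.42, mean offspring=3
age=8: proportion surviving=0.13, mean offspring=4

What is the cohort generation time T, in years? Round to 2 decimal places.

3.50

lx·mx: 0, 4.95, 2.94, 6.79, 3.72, 4.4, 2.01, 1.26, 0.52 → R0 = 26.59
x·lx·mx: 0, 4.95, 5.88, 20.37, 14.88, 22, 12.06, 8.82, 4.16 → Σ = 93.12
T = 93.12 / 26.59 = 3.502068… → 3.50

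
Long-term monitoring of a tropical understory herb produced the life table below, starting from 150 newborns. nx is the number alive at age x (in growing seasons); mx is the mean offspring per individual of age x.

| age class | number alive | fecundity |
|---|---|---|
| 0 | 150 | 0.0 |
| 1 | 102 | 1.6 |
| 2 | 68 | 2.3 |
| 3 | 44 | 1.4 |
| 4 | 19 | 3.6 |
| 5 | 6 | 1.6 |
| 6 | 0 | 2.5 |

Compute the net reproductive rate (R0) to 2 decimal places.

3.06

lx = nx/n0 = nx/150: 1, 0.68, 0.45333…, 0.29333…, 0.12667…, 0.04, 0
lx·mx by age: 0, 1.088, 1.042667…, 0.410667…, 0.456…, 0.064, 0
R0 = Σ lx·mx = 3.061333… → 3.06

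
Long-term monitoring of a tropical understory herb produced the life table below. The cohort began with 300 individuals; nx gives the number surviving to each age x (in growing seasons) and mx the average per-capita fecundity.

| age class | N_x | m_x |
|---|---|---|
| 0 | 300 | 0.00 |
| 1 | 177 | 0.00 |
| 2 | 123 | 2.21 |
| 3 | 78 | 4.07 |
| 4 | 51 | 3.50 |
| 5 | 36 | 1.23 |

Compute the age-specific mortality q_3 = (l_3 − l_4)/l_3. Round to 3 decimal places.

0.346

lx = nx/n0 = nx/300: 1, 0.59, 0.41, 0.26, 0.17, 0.12
q_3 = (l_3 − l_4) / l_3 = (0.26 − 0.17) / 0.26
     = 0.09 / 0.26 = 0.346154… → 0.346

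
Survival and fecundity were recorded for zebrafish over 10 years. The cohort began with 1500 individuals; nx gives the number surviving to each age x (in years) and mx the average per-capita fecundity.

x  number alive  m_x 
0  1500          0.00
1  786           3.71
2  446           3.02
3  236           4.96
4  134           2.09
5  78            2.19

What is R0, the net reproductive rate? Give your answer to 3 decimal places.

3.923

lx = nx/n0 = nx/1500: 1, 0.524, 0.29733…, 0.15733…, 0.08933…, 0.052
lx·mx by age: 0, 1.94404, 0.897947…, 0.780373…, 0.186707…, 0.11388
R0 = Σ lx·mx = 3.922947… → 3.923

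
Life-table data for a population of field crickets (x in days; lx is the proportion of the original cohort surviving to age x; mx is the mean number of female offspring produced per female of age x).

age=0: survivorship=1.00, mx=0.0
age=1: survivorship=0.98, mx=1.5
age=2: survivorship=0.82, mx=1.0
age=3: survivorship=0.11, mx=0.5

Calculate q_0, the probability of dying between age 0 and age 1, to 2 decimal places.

0.02

q_0 = (l_0 − l_1) / l_0 = (1 − 0.98) / 1
     = 0.02 / 1 = 0.02 → 0.02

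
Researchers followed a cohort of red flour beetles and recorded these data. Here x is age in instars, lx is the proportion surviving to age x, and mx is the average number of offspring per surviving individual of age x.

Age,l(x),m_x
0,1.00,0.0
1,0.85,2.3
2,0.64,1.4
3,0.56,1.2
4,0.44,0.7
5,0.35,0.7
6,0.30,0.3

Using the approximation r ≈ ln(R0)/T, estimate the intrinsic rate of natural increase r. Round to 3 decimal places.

0.679

R0 = Σ lx·mx = 0 + 1.955 + 0.896 + 0.672 + 0.308 + 0.245 + 0.09 = 4.166
Σ x·lx·mx = 8.76; T = 8.76/4.166 = 2.10274…
r ≈ ln(R0)/T = ln(4.166)/2.10274… = 0.67862… → 0.679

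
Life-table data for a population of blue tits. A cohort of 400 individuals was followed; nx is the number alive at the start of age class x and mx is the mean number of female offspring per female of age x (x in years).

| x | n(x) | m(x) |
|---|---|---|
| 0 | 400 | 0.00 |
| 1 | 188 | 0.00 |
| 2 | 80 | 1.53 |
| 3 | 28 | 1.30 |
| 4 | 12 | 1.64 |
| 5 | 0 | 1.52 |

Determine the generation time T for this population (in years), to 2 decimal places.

lx = nx/n0 = nx/400: 1, 0.47, 0.2, 0.07, 0.03, 0
lx·mx: 0, 0, 0.306, 0.091, 0.0492, 0 → R0 = 0.4462
x·lx·mx: 0, 0, 0.612, 0.273, 0.1968, 0 → Σ = 1.0818
T = 1.0818 / 0.4462 = 2.424473… → 2.42

2.42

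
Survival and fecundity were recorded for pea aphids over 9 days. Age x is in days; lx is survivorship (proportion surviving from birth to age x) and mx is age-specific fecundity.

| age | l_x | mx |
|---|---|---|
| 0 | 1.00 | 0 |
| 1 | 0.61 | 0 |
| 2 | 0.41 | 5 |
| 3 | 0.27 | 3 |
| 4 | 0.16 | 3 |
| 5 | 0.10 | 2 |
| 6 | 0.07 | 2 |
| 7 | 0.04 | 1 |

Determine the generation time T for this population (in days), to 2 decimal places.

2.84

lx·mx: 0, 0, 2.05, 0.81, 0.48, 0.2, 0.14, 0.04 → R0 = 3.72
x·lx·mx: 0, 0, 4.1, 2.43, 1.92, 1, 0.84, 0.28 → Σ = 10.57
T = 10.57 / 3.72 = 2.841398… → 2.84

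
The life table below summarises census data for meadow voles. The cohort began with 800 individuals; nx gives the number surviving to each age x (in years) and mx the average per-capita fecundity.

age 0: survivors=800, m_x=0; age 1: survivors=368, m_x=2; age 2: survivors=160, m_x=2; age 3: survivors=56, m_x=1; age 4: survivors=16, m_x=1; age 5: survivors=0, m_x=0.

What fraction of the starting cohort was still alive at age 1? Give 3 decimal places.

l_1 = n_1/n_0 = 368/800 = 0.46 → 0.460

0.460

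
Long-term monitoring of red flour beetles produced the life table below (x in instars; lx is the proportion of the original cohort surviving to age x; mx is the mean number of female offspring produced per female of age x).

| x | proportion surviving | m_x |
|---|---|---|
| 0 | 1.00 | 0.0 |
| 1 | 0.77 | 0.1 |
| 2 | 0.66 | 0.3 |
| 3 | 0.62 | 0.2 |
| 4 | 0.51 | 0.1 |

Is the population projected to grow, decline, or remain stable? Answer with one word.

R0 = Σ lx·mx = 0 + 0.077 + 0.198 + 0.124 + 0.051 = 0.45
R0 < 1, so the population is declining.

declining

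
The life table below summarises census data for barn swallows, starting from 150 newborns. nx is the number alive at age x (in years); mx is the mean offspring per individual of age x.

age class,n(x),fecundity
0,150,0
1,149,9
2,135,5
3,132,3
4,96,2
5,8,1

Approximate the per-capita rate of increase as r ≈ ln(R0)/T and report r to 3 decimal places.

1.592

lx = nx/n0 = nx/150: 1, 0.99333…, 0.9, 0.88, 0.64, 0.05333…
R0 = Σ lx·mx = 0 + 8.94… + 4.5 + 2.64 + 1.28 + 0.05333… = 17.413333…
Σ x·lx·mx = 31.246667…; T = 31.246667…/17.413333… = 1.79441…
r ≈ ln(R0)/T = ln(17.413333…)/1.79441… = 1.5923… → 1.592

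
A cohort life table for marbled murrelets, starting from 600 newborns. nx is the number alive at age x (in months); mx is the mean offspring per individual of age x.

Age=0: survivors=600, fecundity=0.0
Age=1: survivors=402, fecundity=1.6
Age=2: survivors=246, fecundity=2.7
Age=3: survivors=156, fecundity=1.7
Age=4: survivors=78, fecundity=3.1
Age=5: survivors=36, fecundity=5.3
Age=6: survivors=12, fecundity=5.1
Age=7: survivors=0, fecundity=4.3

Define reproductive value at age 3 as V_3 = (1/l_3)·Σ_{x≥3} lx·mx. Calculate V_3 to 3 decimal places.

4.865

lx = nx/n0 = nx/600: 1, 0.67, 0.41, 0.26, 0.13, 0.06, 0.02, 0
lx·mx for x ≥ 3: 0.442, 0.403, 0.318, 0.102, 0 → sum = 1.265
V_3 = 1.265 / l_3 = 1.265 / 0.26 = 4.865385… → 4.865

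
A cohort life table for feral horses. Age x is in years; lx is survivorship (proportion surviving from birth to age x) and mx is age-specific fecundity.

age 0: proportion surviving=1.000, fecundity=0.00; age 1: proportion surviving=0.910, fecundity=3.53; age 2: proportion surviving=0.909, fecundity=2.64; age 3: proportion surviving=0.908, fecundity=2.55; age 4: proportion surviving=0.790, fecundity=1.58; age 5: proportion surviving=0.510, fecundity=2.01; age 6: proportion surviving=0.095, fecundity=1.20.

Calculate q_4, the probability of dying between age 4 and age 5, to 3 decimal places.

0.354

q_4 = (l_4 − l_5) / l_4 = (0.79 − 0.51) / 0.79
     = 0.28 / 0.79 = 0.35443… → 0.354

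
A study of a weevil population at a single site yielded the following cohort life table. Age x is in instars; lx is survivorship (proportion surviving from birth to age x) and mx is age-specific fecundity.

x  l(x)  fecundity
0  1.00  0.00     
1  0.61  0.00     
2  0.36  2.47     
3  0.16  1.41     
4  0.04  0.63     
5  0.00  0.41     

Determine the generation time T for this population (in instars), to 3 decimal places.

lx·mx: 0, 0, 0.8892, 0.2256, 0.0252, 0 → R0 = 1.14
x·lx·mx: 0, 0, 1.7784, 0.6768, 0.1008, 0 → Σ = 2.556
T = 2.556 / 1.14 = 2.242105… → 2.242

2.242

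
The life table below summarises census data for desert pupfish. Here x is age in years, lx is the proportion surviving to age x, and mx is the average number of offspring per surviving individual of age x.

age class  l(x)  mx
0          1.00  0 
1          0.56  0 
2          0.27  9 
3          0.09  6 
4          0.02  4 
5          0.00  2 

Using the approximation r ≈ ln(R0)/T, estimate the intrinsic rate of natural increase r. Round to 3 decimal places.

R0 = Σ lx·mx = 0 + 0 + 2.43 + 0.54 + 0.08 + 0 = 3.05
Σ x·lx·mx = 6.8; T = 6.8/3.05 = 2.22951…
r ≈ ln(R0)/T = ln(3.05)/2.22951… = 0.50017… → 0.500

0.500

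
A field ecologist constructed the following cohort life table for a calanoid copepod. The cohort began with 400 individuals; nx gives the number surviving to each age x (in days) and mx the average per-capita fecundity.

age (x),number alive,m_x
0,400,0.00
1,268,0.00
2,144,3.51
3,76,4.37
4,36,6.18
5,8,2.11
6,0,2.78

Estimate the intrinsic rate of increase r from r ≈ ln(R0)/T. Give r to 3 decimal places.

0.358

lx = nx/n0 = nx/400: 1, 0.67, 0.36, 0.19, 0.09, 0.02, 0
R0 = Σ lx·mx = 0 + 0 + 1.2636 + 0.8303 + 0.5562 + 0.0422 + 0 = 2.6923
Σ x·lx·mx = 7.4539; T = 7.4539/2.6923 = 2.7686…
r ≈ ln(R0)/T = ln(2.6923)/2.7686… = 0.35772… → 0.358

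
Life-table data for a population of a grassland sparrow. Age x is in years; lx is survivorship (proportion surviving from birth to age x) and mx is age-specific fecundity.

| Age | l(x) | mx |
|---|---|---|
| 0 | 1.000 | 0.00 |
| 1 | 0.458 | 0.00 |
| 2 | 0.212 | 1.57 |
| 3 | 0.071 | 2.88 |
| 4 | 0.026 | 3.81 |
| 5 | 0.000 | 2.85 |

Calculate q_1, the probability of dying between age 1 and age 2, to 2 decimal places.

q_1 = (l_1 − l_2) / l_1 = (0.458 − 0.212) / 0.458
     = 0.246 / 0.458 = 0.537118… → 0.54

0.54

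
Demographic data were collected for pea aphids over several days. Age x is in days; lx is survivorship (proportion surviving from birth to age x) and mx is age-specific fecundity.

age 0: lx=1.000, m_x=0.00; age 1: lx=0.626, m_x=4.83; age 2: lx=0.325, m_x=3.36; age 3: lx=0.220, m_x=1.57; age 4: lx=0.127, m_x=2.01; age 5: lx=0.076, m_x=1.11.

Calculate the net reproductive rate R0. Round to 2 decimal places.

4.80

lx·mx by age: 0, 3.02358, 1.092, 0.3454, 0.25527, 0.08436
R0 = Σ lx·mx = 4.80061 → 4.80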